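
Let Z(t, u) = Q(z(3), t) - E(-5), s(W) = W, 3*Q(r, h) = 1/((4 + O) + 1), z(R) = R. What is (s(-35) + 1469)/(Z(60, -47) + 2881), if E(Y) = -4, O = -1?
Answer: 17208/34621 ≈ 0.49704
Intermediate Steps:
Q(r, h) = 1/12 (Q(r, h) = 1/(3*((4 - 1) + 1)) = 1/(3*(3 + 1)) = (1/3)/4 = (1/3)*(1/4) = 1/12)
Z(t, u) = 49/12 (Z(t, u) = 1/12 - 1*(-4) = 1/12 + 4 = 49/12)
(s(-35) + 1469)/(Z(60, -47) + 2881) = (-35 + 1469)/(49/12 + 2881) = 1434/(34621/12) = 1434*(12/34621) = 17208/34621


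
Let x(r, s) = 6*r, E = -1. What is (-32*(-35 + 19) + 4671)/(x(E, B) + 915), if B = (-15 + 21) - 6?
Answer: 5183/909 ≈ 5.7019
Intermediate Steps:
B = 0 (B = 6 - 6 = 0)
(-32*(-35 + 19) + 4671)/(x(E, B) + 915) = (-32*(-35 + 19) + 4671)/(6*(-1) + 915) = (-32*(-16) + 4671)/(-6 + 915) = (512 + 4671)/909 = 5183*(1/909) = 5183/909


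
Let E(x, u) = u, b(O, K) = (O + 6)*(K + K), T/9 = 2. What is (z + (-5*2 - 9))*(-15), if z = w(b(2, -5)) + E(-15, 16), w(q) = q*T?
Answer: 21645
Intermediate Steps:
T = 18 (T = 9*2 = 18)
b(O, K) = 2*K*(6 + O) (b(O, K) = (6 + O)*(2*K) = 2*K*(6 + O))
w(q) = 18*q (w(q) = q*18 = 18*q)
z = -1424 (z = 18*(2*(-5)*(6 + 2)) + 16 = 18*(2*(-5)*8) + 16 = 18*(-80) + 16 = -1440 + 16 = -1424)
(z + (-5*2 - 9))*(-15) = (-1424 + (-5*2 - 9))*(-15) = (-1424 + (-10 - 9))*(-15) = (-1424 - 19)*(-15) = -1443*(-15) = 21645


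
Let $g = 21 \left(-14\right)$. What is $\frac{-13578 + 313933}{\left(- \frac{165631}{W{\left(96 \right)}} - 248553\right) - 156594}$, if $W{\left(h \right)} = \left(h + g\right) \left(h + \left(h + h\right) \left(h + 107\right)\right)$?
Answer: $- \frac{2323623170880}{3134320744001} \approx -0.74135$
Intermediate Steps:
$g = -294$
$W{\left(h \right)} = \left(-294 + h\right) \left(h + 2 h \left(107 + h\right)\right)$ ($W{\left(h \right)} = \left(h - 294\right) \left(h + \left(h + h\right) \left(h + 107\right)\right) = \left(-294 + h\right) \left(h + 2 h \left(107 + h\right)\right)$)
$\frac{-13578 + 313933}{\left(- \frac{165631}{W{\left(96 \right)}} - 248553\right) - 156594} = \frac{-13578 + 313933}{\left(- \frac{165631}{96 \left(-63210 - 35808 + 2 \cdot 96^{2}\right)} - 248553\right) - 156594} = \frac{300355}{\left(- \frac{165631}{96 \left(-63210 - 35808 + 2 \cdot 9216\right)} - 248553\right) - 156594} = \frac{300355}{\left(- \frac{165631}{96 \left(-63210 - 35808 + 18432\right)} - 248553\right) - 156594} = \frac{300355}{\left(- \frac{165631}{96 \left(-80586\right)} - 248553\right) - 156594} = \frac{300355}{\left(- \frac{165631}{-7736256} - 248553\right) - 156594} = \frac{300355}{\left(\left(-165631\right) \left(- \frac{1}{7736256}\right) - 248553\right) - 156594} = \frac{300355}{\left(\frac{165631}{7736256} - 248553\right) - 156594} = \frac{300355}{- \frac{1922869471937}{7736256} - 156594} = \frac{300355}{- \frac{3134320744001}{7736256}} = 300355 \left(- \frac{7736256}{3134320744001}\right) = - \frac{2323623170880}{3134320744001}$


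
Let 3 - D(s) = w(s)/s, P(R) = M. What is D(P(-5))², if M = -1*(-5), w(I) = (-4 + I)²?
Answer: 196/25 ≈ 7.8400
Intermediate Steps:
M = 5
P(R) = 5
D(s) = 3 - (-4 + s)²/s
D(P(-5))² = (3 - 1*(-4 + 5)²/5)² = (3 - 1*⅕*1²)² = (3 - 1*⅕*1)² = (3 - ⅕)² = (14/5)² = 196/25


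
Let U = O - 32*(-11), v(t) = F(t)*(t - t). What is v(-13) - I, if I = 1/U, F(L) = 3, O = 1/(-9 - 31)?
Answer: -40/14079 ≈ -0.0028411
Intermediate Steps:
O = -1/40 (O = 1/(-40) = -1/40 ≈ -0.025000)
v(t) = 0 (v(t) = 3*(t - t) = 3*0 = 0)
U = 14079/40 (U = -1/40 - 32*(-11) = -1/40 + 352 = 14079/40 ≈ 351.98)
I = 40/14079 (I = 1/(14079/40) = 40/14079 ≈ 0.0028411)
v(-13) - I = 0 - 1*40/14079 = 0 - 40/14079 = -40/14079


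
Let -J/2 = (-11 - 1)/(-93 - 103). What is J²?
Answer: 36/2401 ≈ 0.014994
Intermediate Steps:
J = -6/49 (J = -2*(-11 - 1)/(-93 - 103) = -(-24)/(-196) = -(-24)*(-1)/196 = -2*3/49 = -6/49 ≈ -0.12245)
J² = (-6/49)² = 36/2401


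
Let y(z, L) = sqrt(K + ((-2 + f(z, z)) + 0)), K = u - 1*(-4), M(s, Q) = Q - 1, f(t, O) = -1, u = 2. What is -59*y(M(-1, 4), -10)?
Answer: -59*sqrt(3) ≈ -102.19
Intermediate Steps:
M(s, Q) = -1 + Q
K = 6 (K = 2 - 1*(-4) = 2 + 4 = 6)
y(z, L) = sqrt(3) (y(z, L) = sqrt(6 + ((-2 - 1) + 0)) = sqrt(6 + (-3 + 0)) = sqrt(6 - 3) = sqrt(3))
-59*y(M(-1, 4), -10) = -59*sqrt(3)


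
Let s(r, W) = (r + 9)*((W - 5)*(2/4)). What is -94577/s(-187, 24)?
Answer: 94577/1691 ≈ 55.930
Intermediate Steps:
s(r, W) = (9 + r)*(-5/2 + W/2) (s(r, W) = (9 + r)*((-5 + W)*(2*(¼))) = (9 + r)*((-5 + W)*(½)) = (9 + r)*(-5/2 + W/2))
-94577/s(-187, 24) = -94577/(-45/2 - 5/2*(-187) + (9/2)*24 + (½)*24*(-187)) = -94577/(-45/2 + 935/2 + 108 - 2244) = -94577/(-1691) = -94577*(-1/1691) = 94577/1691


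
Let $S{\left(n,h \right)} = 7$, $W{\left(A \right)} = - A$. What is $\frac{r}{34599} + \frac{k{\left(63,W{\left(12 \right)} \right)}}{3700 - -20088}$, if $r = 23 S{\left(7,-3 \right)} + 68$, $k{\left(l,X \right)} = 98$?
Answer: $\frac{232583}{21658974} \approx 0.010738$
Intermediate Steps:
$r = 229$ ($r = 23 \cdot 7 + 68 = 161 + 68 = 229$)
$\frac{r}{34599} + \frac{k{\left(63,W{\left(12 \right)} \right)}}{3700 - -20088} = \frac{229}{34599} + \frac{98}{3700 - -20088} = 229 \cdot \frac{1}{34599} + \frac{98}{3700 + 20088} = \frac{229}{34599} + \frac{98}{23788} = \frac{229}{34599} + 98 \cdot \frac{1}{23788} = \frac{229}{34599} + \frac{49}{11894} = \frac{232583}{21658974}$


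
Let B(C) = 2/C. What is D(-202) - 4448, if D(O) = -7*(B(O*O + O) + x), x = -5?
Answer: -89588320/20301 ≈ -4413.0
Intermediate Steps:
D(O) = 35 - 14/(O + O**2) (D(O) = -7*(2/(O*O + O) - 5) = -7*(2/(O**2 + O) - 5) = -7*(2/(O + O**2) - 5) = -7*(-5 + 2/(O + O**2)) = 35 - 14/(O + O**2))
D(-202) - 4448 = 7*(-2 + 5*(-202)*(1 - 202))/(-202*(1 - 202)) - 4448 = 7*(-1/202)*(-2 + 5*(-202)*(-201))/(-201) - 4448 = 7*(-1/202)*(-1/201)*(-2 + 203010) - 4448 = 7*(-1/202)*(-1/201)*203008 - 4448 = 710528/20301 - 4448 = -89588320/20301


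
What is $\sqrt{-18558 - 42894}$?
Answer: $6 i \sqrt{1707} \approx 247.9 i$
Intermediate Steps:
$\sqrt{-18558 - 42894} = \sqrt{-61452} = 6 i \sqrt{1707}$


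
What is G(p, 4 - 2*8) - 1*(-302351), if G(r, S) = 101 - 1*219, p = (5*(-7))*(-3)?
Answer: 302233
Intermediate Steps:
p = 105 (p = -35*(-3) = 105)
G(r, S) = -118 (G(r, S) = 101 - 219 = -118)
G(p, 4 - 2*8) - 1*(-302351) = -118 - 1*(-302351) = -118 + 302351 = 302233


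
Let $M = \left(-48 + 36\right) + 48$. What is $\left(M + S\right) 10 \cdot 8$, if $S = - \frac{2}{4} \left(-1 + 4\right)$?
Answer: $2760$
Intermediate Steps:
$S = - \frac{3}{2}$ ($S = \left(-2\right) \frac{1}{4} \cdot 3 = \left(- \frac{1}{2}\right) 3 = - \frac{3}{2} \approx -1.5$)
$M = 36$ ($M = -12 + 48 = 36$)
$\left(M + S\right) 10 \cdot 8 = \left(36 - \frac{3}{2}\right) 10 \cdot 8 = \frac{69}{2} \cdot 80 = 2760$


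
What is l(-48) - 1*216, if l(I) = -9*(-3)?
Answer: -189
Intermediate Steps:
l(I) = 27
l(-48) - 1*216 = 27 - 1*216 = 27 - 216 = -189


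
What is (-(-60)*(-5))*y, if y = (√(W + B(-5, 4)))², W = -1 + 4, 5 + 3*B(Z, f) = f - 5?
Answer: -300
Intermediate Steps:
B(Z, f) = -10/3 + f/3 (B(Z, f) = -5/3 + (f - 5)/3 = -5/3 + (-5 + f)/3 = -5/3 + (-5/3 + f/3) = -10/3 + f/3)
W = 3
y = 1 (y = (√(3 + (-10/3 + (⅓)*4)))² = (√(3 + (-10/3 + 4/3)))² = (√(3 - 2))² = (√1)² = 1² = 1)
(-(-60)*(-5))*y = -(-60)*(-5)*1 = -60*5*1 = -300*1 = -300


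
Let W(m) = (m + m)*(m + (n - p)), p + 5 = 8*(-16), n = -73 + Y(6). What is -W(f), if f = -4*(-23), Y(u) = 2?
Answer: -28336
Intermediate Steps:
f = 92
n = -71 (n = -73 + 2 = -71)
p = -133 (p = -5 + 8*(-16) = -5 - 128 = -133)
W(m) = 2*m*(62 + m) (W(m) = (m + m)*(m + (-71 - 1*(-133))) = (2*m)*(m + (-71 + 133)) = (2*m)*(m + 62) = (2*m)*(62 + m) = 2*m*(62 + m))
-W(f) = -2*92*(62 + 92) = -2*92*154 = -1*28336 = -28336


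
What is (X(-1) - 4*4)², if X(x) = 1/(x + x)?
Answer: 1089/4 ≈ 272.25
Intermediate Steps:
X(x) = 1/(2*x)
(X(-1) - 4*4)² = ((½)/(-1) - 4*4)² = ((½)*(-1) - 1*16)² = (-½ - 16)² = (-33/2)² = 1089/4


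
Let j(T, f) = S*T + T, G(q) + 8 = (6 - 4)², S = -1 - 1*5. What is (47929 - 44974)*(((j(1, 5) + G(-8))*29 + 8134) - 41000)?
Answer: -97890285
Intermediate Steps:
S = -6 (S = -1 - 5 = -6)
G(q) = -4 (G(q) = -8 + (6 - 4)² = -8 + 2² = -8 + 4 = -4)
j(T, f) = -5*T (j(T, f) = -6*T + T = -5*T)
(47929 - 44974)*(((j(1, 5) + G(-8))*29 + 8134) - 41000) = (47929 - 44974)*(((-5*1 - 4)*29 + 8134) - 41000) = 2955*(((-5 - 4)*29 + 8134) - 41000) = 2955*((-9*29 + 8134) - 41000) = 2955*((-261 + 8134) - 41000) = 2955*(7873 - 41000) = 2955*(-33127) = -97890285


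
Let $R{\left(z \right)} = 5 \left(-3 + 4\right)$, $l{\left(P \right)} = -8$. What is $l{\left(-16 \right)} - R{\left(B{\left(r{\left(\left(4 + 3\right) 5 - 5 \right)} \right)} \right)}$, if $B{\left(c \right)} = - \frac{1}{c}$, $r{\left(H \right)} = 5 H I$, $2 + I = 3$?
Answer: $-13$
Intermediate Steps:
$I = 1$ ($I = -2 + 3 = 1$)
$r{\left(H \right)} = 5 H$ ($r{\left(H \right)} = 5 H 1 = 5 H$)
$R{\left(z \right)} = 5$ ($R{\left(z \right)} = 5 \cdot 1 = 5$)
$l{\left(-16 \right)} - R{\left(B{\left(r{\left(\left(4 + 3\right) 5 - 5 \right)} \right)} \right)} = -8 - 5 = -13$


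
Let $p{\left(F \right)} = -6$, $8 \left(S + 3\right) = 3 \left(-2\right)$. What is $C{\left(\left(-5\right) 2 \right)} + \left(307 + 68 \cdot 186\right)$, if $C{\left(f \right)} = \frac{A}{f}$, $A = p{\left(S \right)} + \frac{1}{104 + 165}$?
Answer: $\frac{34850563}{2690} \approx 12956.0$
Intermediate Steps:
$S = - \frac{15}{4}$ ($S = -3 + \frac{3 \left(-2\right)}{8} = -3 + \frac{1}{8} \left(-6\right) = -3 - \frac{3}{4} = - \frac{15}{4} \approx -3.75$)
$A = - \frac{1613}{269}$ ($A = -6 + \frac{1}{104 + 165} = -6 + \frac{1}{269} = - \frac{1613}{269} \approx -5.9963$)
$C{\left(f \right)} = - \frac{1613}{269 f}$
$C{\left(\left(-5\right) 2 \right)} + \left(307 + 68 \cdot 186\right) = - \frac{1613}{269 \left(\left(-5\right) 2\right)} + \left(307 + 68 \cdot 186\right) = - \frac{1613}{269 \left(-10\right)} + \left(307 + 12648\right) = \left(- \frac{1613}{269}\right) \left(- \frac{1}{10}\right) + 12955 = \frac{1613}{2690} + 12955 = \frac{34850563}{2690}$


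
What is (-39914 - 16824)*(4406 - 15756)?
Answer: 643976300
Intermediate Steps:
(-39914 - 16824)*(4406 - 15756) = -56738*(-11350) = 643976300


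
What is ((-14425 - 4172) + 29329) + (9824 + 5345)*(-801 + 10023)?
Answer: 139899250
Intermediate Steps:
((-14425 - 4172) + 29329) + (9824 + 5345)*(-801 + 10023) = (-18597 + 29329) + 15169*9222 = 10732 + 139888518 = 139899250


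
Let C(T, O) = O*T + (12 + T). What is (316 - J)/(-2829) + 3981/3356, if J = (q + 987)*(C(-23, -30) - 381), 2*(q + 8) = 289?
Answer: 1133800621/9494124 ≈ 119.42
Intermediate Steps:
q = 273/2 (q = -8 + (½)*289 = -8 + 289/2 = 273/2 ≈ 136.50)
C(T, O) = 12 + T + O*T
J = 334803 (J = (273/2 + 987)*((12 - 23 - 30*(-23)) - 381) = 2247*((12 - 23 + 690) - 381)/2 = 2247*(679 - 381)/2 = (2247/2)*298 = 334803)
(316 - J)/(-2829) + 3981/3356 = (316 - 1*334803)/(-2829) + 3981/3356 = (316 - 334803)*(-1/2829) + 3981*(1/3356) = -334487*(-1/2829) + 3981/3356 = 334487/2829 + 3981/3356 = 1133800621/9494124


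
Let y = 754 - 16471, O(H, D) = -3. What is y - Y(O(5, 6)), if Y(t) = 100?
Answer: -15817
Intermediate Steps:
y = -15717
y - Y(O(5, 6)) = -15717 - 1*100 = -15717 - 100 = -15817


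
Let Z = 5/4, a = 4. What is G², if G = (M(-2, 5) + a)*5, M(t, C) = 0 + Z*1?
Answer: 11025/16 ≈ 689.06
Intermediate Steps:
Z = 5/4 (Z = 5*(¼) = 5/4 ≈ 1.2500)
M(t, C) = 5/4 (M(t, C) = 0 + (5/4)*1 = 0 + 5/4 = 5/4)
G = 105/4 (G = (5/4 + 4)*5 = (21/4)*5 = 105/4 ≈ 26.250)
G² = (105/4)² = 11025/16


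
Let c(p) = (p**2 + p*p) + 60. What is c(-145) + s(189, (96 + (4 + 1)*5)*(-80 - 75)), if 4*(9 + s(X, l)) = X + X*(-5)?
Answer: 41912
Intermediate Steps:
s(X, l) = -9 - X (s(X, l) = -9 + (X + X*(-5))/4 = -9 + (X - 5*X)/4 = -9 + (-4*X)/4 = -9 - X)
c(p) = 60 + 2*p**2 (c(p) = (p**2 + p**2) + 60 = 2*p**2 + 60 = 60 + 2*p**2)
c(-145) + s(189, (96 + (4 + 1)*5)*(-80 - 75)) = (60 + 2*(-145)**2) + (-9 - 1*189) = (60 + 2*21025) + (-9 - 189) = (60 + 42050) - 198 = 42110 - 198 = 41912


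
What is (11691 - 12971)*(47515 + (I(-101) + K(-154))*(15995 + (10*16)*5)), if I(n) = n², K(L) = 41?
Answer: -220239238400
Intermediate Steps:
(11691 - 12971)*(47515 + (I(-101) + K(-154))*(15995 + (10*16)*5)) = (11691 - 12971)*(47515 + ((-101)² + 41)*(15995 + (10*16)*5)) = -1280*(47515 + (10201 + 41)*(15995 + 160*5)) = -1280*(47515 + 10242*(15995 + 800)) = -1280*(47515 + 10242*16795) = -1280*(47515 + 172014390) = -1280*172061905 = -220239238400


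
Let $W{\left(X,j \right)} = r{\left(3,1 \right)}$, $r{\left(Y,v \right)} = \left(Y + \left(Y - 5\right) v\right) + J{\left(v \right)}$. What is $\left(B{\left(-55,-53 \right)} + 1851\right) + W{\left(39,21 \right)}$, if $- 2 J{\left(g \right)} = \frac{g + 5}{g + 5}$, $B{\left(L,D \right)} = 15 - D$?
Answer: $\frac{3839}{2} \approx 1919.5$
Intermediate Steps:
$J{\left(g \right)} = - \frac{1}{2}$ ($J{\left(g \right)} = - \frac{\left(g + 5\right) \frac{1}{g + 5}}{2} = - \frac{\left(5 + g\right) \frac{1}{5 + g}}{2} = \left(- \frac{1}{2}\right) 1 = - \frac{1}{2}$)
$r{\left(Y,v \right)} = - \frac{1}{2} + Y + v \left(-5 + Y\right)$ ($r{\left(Y,v \right)} = \left(Y + \left(Y - 5\right) v\right) - \frac{1}{2} = \left(Y + \left(-5 + Y\right) v\right) - \frac{1}{2} = \left(Y + v \left(-5 + Y\right)\right) - \frac{1}{2} = - \frac{1}{2} + Y + v \left(-5 + Y\right)$)
$W{\left(X,j \right)} = \frac{1}{2}$ ($W{\left(X,j \right)} = - \frac{1}{2} + 3 - 5 + 3 \cdot 1 = - \frac{1}{2} + 3 - 5 + 3 = \frac{1}{2}$)
$\left(B{\left(-55,-53 \right)} + 1851\right) + W{\left(39,21 \right)} = \left(\left(15 - -53\right) + 1851\right) + \frac{1}{2} = \left(\left(15 + 53\right) + 1851\right) + \frac{1}{2} = \left(68 + 1851\right) + \frac{1}{2} = 1919 + \frac{1}{2} = \frac{3839}{2}$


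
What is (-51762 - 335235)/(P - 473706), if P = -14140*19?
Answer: 386997/742366 ≈ 0.52130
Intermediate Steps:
P = -268660 (P = -202*1330 = -268660)
(-51762 - 335235)/(P - 473706) = (-51762 - 335235)/(-268660 - 473706) = -386997/(-742366) = -386997*(-1/742366) = 386997/742366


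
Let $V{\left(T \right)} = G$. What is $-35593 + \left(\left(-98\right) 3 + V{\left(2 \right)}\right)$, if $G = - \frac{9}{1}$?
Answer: $-35896$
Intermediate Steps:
$G = -9$ ($G = \left(-9\right) 1 = -9$)
$V{\left(T \right)} = -9$
$-35593 + \left(\left(-98\right) 3 + V{\left(2 \right)}\right) = -35593 - 303 = -35896$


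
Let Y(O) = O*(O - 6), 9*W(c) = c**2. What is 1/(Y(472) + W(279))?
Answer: 1/228601 ≈ 4.3744e-6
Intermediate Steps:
W(c) = c**2/9
Y(O) = O*(-6 + O)
1/(Y(472) + W(279)) = 1/(472*(-6 + 472) + (1/9)*279**2) = 1/(472*466 + (1/9)*77841) = 1/(219952 + 8649) = 1/228601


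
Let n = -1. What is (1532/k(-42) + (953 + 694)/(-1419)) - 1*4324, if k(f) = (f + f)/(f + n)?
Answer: -35171984/9933 ≈ -3540.9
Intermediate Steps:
k(f) = 2*f/(-1 + f) (k(f) = (f + f)/(f - 1) = (2*f)/(-1 + f) = 2*f/(-1 + f))
(1532/k(-42) + (953 + 694)/(-1419)) - 1*4324 = (1532/((2*(-42)/(-1 - 42))) + (953 + 694)/(-1419)) - 1*4324 = (1532/((2*(-42)/(-43))) + 1647*(-1/1419)) - 4324 = (1532/((2*(-42)*(-1/43))) - 549/473) - 4324 = (1532/(84/43) - 549/473) - 4324 = (1532*(43/84) - 549/473) - 4324 = (16469/21 - 549/473) - 4324 = 7778308/9933 - 4324 = -35171984/9933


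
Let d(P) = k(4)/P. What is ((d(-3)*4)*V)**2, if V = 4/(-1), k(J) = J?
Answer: 4096/9 ≈ 455.11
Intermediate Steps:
d(P) = 4/P
V = -4 (V = 4*(-1) = -4)
((d(-3)*4)*V)**2 = (((4/(-3))*4)*(-4))**2 = (((4*(-1/3))*4)*(-4))**2 = (-4/3*4*(-4))**2 = (-16/3*(-4))**2 = (64/3)**2 = 4096/9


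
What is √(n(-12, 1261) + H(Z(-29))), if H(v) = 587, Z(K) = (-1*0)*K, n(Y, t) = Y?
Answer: 5*√23 ≈ 23.979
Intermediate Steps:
Z(K) = 0 (Z(K) = 0*K = 0)
√(n(-12, 1261) + H(Z(-29))) = √(-12 + 587) = √575 = 5*√23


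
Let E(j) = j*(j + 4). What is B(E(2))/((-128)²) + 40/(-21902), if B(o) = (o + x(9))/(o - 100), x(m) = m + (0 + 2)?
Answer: -29087713/15789064192 ≈ -0.0018423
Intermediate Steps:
E(j) = j*(4 + j)
x(m) = 2 + m (x(m) = m + 2 = 2 + m)
B(o) = (11 + o)/(-100 + o) (B(o) = (o + (2 + 9))/(o - 100) = (o + 11)/(-100 + o) = (11 + o)/(-100 + o))
B(E(2))/((-128)²) + 40/(-21902) = ((11 + 2*(4 + 2))/(-100 + 2*(4 + 2)))/((-128)²) + 40/(-21902) = ((11 + 2*6)/(-100 + 2*6))/16384 + 40*(-1/21902) = ((11 + 12)/(-100 + 12))*(1/16384) - 20/10951 = (23/(-88))*(1/16384) - 20/10951 = -1/88*23*(1/16384) - 20/10951 = -23/88*1/16384 - 20/10951 = -23/1441792 - 20/10951 = -29087713/15789064192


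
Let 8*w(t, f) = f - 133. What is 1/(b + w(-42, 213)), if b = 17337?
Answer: 1/17347 ≈ 5.7647e-5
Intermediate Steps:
w(t, f) = -133/8 + f/8 (w(t, f) = (f - 133)/8 = (-133 + f)/8 = -133/8 + f/8)
1/(b + w(-42, 213)) = 1/(17337 + (-133/8 + (⅛)*213)) = 1/(17337 + (-133/8 + 213/8)) = 1/(17337 + 10) = 1/17347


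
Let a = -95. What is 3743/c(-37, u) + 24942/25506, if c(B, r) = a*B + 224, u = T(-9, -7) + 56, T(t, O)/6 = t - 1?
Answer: 31454516/15894489 ≈ 1.9790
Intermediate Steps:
T(t, O) = -6 + 6*t (T(t, O) = 6*(t - 1) = 6*(-1 + t) = -6 + 6*t)
u = -4 (u = (-6 + 6*(-9)) + 56 = (-6 - 54) + 56 = -60 + 56 = -4)
c(B, r) = 224 - 95*B (c(B, r) = -95*B + 224 = 224 - 95*B)
3743/c(-37, u) + 24942/25506 = 3743/(224 - 95*(-37)) + 24942/25506 = 3743/(224 + 3515) + 24942*(1/25506) = 3743/3739 + 4157/4251 = 31454516/15894489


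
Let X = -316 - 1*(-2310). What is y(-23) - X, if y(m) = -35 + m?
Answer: -2052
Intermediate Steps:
X = 1994 (X = -316 + 2310 = 1994)
y(-23) - X = (-35 - 23) - 1*1994 = -58 - 1994 = -2052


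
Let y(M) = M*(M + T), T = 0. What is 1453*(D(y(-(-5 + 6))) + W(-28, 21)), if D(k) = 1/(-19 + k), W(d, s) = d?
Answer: -733765/18 ≈ -40765.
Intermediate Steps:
y(M) = M**2 (y(M) = M*(M + 0) = M*M = M**2)
1453*(D(y(-(-5 + 6))) + W(-28, 21)) = 1453*(1/(-19 + (-(-5 + 6))**2) - 28) = 1453*(1/(-19 + (-1*1)**2) - 28) = 1453*(1/(-19 + (-1)**2) - 28) = 1453*(1/(-19 + 1) - 28) = 1453*(1/(-18) - 28) = 1453*(-1/18 - 28) = 1453*(-505/18) = -733765/18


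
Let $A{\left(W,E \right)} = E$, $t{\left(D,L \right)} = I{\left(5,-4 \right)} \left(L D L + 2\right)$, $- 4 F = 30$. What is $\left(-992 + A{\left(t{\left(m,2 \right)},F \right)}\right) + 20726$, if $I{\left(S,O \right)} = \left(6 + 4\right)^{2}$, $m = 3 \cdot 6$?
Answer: $\frac{39453}{2} \approx 19727.0$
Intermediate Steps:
$F = - \frac{15}{2}$ ($F = \left(- \frac{1}{4}\right) 30 = - \frac{15}{2} \approx -7.5$)
$m = 18$
$I{\left(S,O \right)} = 100$ ($I{\left(S,O \right)} = 10^{2} = 100$)
$t{\left(D,L \right)} = 200 + 100 D L^{2}$ ($t{\left(D,L \right)} = 100 \left(L D L + 2\right) = 100 \left(D L L + 2\right) = 100 \left(D L^{2} + 2\right) = 100 \left(2 + D L^{2}\right) = 200 + 100 D L^{2}$)
$\left(-992 + A{\left(t{\left(m,2 \right)},F \right)}\right) + 20726 = \left(-992 - \frac{15}{2}\right) + 20726 = - \frac{1999}{2} + 20726 = \frac{39453}{2}$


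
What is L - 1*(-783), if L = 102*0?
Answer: 783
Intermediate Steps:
L = 0
L - 1*(-783) = 0 - 1*(-783) = 0 + 783 = 783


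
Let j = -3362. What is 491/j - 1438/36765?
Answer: -22886171/123603930 ≈ -0.18516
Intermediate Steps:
491/j - 1438/36765 = 491/(-3362) - 1438/36765 = 491*(-1/3362) - 1438*1/36765 = -491/3362 - 1438/36765 = -22886171/123603930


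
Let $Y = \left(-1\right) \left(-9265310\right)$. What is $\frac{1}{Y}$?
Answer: $\frac{1}{9265310} \approx 1.0793 \cdot 10^{-7}$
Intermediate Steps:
$Y = 9265310$
$\frac{1}{Y} = \frac{1}{9265310}$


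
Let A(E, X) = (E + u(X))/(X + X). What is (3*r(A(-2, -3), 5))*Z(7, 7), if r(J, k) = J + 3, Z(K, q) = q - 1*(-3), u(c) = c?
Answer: 115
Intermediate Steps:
Z(K, q) = 3 + q (Z(K, q) = q + 3 = 3 + q)
A(E, X) = (E + X)/(2*X) (A(E, X) = (E + X)/(X + X) = (E + X)/((2*X)) = (E + X)*(1/(2*X)) = (E + X)/(2*X))
r(J, k) = 3 + J
(3*r(A(-2, -3), 5))*Z(7, 7) = (3*(3 + (1/2)*(-2 - 3)/(-3)))*(3 + 7) = (3*(3 + (1/2)*(-1/3)*(-5)))*10 = (3*(3 + 5/6))*10 = (3*(23/6))*10 = (23/2)*10 = 115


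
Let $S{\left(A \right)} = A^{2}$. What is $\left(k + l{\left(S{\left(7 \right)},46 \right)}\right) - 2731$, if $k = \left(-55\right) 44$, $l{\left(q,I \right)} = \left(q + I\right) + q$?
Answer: $-5007$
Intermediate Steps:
$l{\left(q,I \right)} = I + 2 q$ ($l{\left(q,I \right)} = \left(I + q\right) + q = I + 2 q$)
$k = -2420$
$\left(k + l{\left(S{\left(7 \right)},46 \right)}\right) - 2731 = \left(-2420 + \left(46 + 2 \cdot 7^{2}\right)\right) - 2731 = \left(-2420 + \left(46 + 2 \cdot 49\right)\right) - 2731 = \left(-2420 + \left(46 + 98\right)\right) - 2731 = \left(-2420 + 144\right) - 2731 = -2276 - 2731 = -5007$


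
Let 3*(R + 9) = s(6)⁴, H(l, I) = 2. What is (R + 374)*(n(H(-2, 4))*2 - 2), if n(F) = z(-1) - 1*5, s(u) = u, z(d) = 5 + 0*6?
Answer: -1594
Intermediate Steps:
z(d) = 5 (z(d) = 5 + 0 = 5)
n(F) = 0 (n(F) = 5 - 1*5 = 5 - 5 = 0)
R = 423 (R = -9 + (⅓)*6⁴ = -9 + (⅓)*1296 = -9 + 432 = 423)
(R + 374)*(n(H(-2, 4))*2 - 2) = (423 + 374)*(0*2 - 2) = 797*(0 - 2) = 797*(-2) = -1594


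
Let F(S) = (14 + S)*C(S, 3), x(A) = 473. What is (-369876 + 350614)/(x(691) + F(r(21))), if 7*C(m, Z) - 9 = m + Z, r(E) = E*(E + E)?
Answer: -19262/114905 ≈ -0.16763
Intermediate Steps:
r(E) = 2*E² (r(E) = E*(2*E) = 2*E²)
C(m, Z) = 9/7 + Z/7 + m/7 (C(m, Z) = 9/7 + (m + Z)/7 = 9/7 + (Z + m)/7 = 9/7 + (Z/7 + m/7) = 9/7 + Z/7 + m/7)
F(S) = (14 + S)*(12/7 + S/7) (F(S) = (14 + S)*(9/7 + (⅐)*3 + S/7) = (14 + S)*(9/7 + 3/7 + S/7) = (14 + S)*(12/7 + S/7))
(-369876 + 350614)/(x(691) + F(r(21))) = (-369876 + 350614)/(473 + (12 + 2*21²)*(14 + 2*21²)/7) = -19262/(473 + (12 + 2*441)*(14 + 2*441)/7) = -19262/(473 + (12 + 882)*(14 + 882)/7) = -19262/(473 + (⅐)*894*896) = -19262/(473 + 114432) = -19262/114905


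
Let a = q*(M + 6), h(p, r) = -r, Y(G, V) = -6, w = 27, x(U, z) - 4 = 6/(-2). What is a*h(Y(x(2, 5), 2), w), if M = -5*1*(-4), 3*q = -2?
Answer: 468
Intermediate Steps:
q = -2/3 (q = (1/3)*(-2) = -2/3 ≈ -0.66667)
x(U, z) = 1 (x(U, z) = 4 + 6/(-2) = 4 + 6*(-1/2) = 4 - 3 = 1)
M = 20 (M = -5*(-4) = 20)
a = -52/3 (a = -2*(20 + 6)/3 = -2/3*26 = -52/3 ≈ -17.333)
a*h(Y(x(2, 5), 2), w) = -(-52)*27/3 = -52/3*(-27) = 468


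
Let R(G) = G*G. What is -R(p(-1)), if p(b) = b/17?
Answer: -1/289 ≈ -0.0034602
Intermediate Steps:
p(b) = b/17 (p(b) = b*(1/17) = b/17)
R(G) = G²
-R(p(-1)) = -((1/17)*(-1))² = -(-1/17)² = -1*1/289 = -1/289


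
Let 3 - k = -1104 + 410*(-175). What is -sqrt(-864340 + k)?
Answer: -I*sqrt(791483) ≈ -889.65*I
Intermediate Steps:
k = 72857 (k = 3 - (-1104 + 410*(-175)) = 3 - (-1104 - 71750) = 3 - 1*(-72854) = 3 + 72854 = 72857)
-sqrt(-864340 + k) = -sqrt(-864340 + 72857) = -sqrt(-791483) = -I*sqrt(791483)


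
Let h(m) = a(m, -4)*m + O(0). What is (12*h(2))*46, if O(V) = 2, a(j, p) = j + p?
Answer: -1104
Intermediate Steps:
h(m) = 2 + m*(-4 + m) (h(m) = (m - 4)*m + 2 = (-4 + m)*m + 2 = m*(-4 + m) + 2 = 2 + m*(-4 + m))
(12*h(2))*46 = (12*(2 + 2*(-4 + 2)))*46 = (12*(2 + 2*(-2)))*46 = (12*(2 - 4))*46 = (12*(-2))*46 = -24*46 = -1104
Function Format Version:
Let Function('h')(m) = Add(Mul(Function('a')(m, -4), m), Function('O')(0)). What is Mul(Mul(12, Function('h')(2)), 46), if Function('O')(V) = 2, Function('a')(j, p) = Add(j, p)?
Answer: -1104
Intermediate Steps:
Function('h')(m) = Add(2, Mul(m, Add(-4, m))) (Function('h')(m) = Add(Mul(Add(m, -4), m), 2) = Add(Mul(Add(-4, m), m), 2) = Add(Mul(m, Add(-4, m)), 2) = Add(2, Mul(m, Add(-4, m))))
Mul(Mul(12, Function('h')(2)), 46) = Mul(Mul(12, Add(2, Mul(2, Add(-4, 2)))), 46) = Mul(Mul(12, Add(2, Mul(2, -2))), 46) = Mul(Mul(12, Add(2, -4)), 46) = Mul(Mul(12, -2), 46) = Mul(-24, 46) = -1104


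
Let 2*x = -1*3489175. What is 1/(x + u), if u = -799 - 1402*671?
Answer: -2/5372257 ≈ -3.7228e-7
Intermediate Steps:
x = -3489175/2 (x = (-1*3489175)/2 = (½)*(-3489175) = -3489175/2 ≈ -1.7446e+6)
u = -941541 (u = -799 - 940742 = -941541)
1/(x + u) = 1/(-3489175/2 - 941541) = 1/(-5372257/2) = -2/5372257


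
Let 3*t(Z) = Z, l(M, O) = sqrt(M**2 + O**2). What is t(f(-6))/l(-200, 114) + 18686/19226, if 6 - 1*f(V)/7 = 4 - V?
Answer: 9343/9613 - 14*sqrt(13249)/39747 ≈ 0.93137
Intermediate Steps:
f(V) = 14 + 7*V (f(V) = 42 - 7*(4 - V) = 42 + (-28 + 7*V) = 14 + 7*V)
t(Z) = Z/3
t(f(-6))/l(-200, 114) + 18686/19226 = ((14 + 7*(-6))/3)/(sqrt((-200)**2 + 114**2)) + 18686/19226 = ((14 - 42)/3)/(sqrt(40000 + 12996)) + 18686*(1/19226) = ((1/3)*(-28))/(sqrt(52996)) + 9343/9613 = -28*sqrt(13249)/26498/3 + 9343/9613 = -14*sqrt(13249)/39747 + 9343/9613 = 9343/9613 - 14*sqrt(13249)/39747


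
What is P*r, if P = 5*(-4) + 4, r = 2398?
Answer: -38368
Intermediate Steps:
P = -16 (P = -20 + 4 = -16)
P*r = -16*2398 = -38368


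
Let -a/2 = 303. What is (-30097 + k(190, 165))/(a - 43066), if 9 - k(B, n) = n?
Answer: 30253/43672 ≈ 0.69273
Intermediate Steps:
a = -606 (a = -2*303 = -606)
k(B, n) = 9 - n
(-30097 + k(190, 165))/(a - 43066) = (-30097 + (9 - 1*165))/(-606 - 43066) = (-30097 + (9 - 165))/(-43672) = (-30097 - 156)*(-1/43672) = -30253*(-1/43672) = 30253/43672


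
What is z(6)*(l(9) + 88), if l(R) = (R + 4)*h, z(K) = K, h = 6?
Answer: 996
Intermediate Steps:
l(R) = 24 + 6*R (l(R) = (R + 4)*6 = (4 + R)*6 = 24 + 6*R)
z(6)*(l(9) + 88) = 6*((24 + 6*9) + 88) = 6*((24 + 54) + 88) = 6*(78 + 88) = 6*166 = 996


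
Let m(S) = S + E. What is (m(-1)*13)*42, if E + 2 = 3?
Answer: 0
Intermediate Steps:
E = 1 (E = -2 + 3 = 1)
m(S) = 1 + S (m(S) = S + 1 = 1 + S)
(m(-1)*13)*42 = ((1 - 1)*13)*42 = (0*13)*42 = 0*42 = 0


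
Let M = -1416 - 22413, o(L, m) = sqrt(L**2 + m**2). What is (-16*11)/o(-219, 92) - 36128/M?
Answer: 36128/23829 - 176*sqrt(2257)/11285 ≈ 0.77521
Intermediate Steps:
M = -23829
(-16*11)/o(-219, 92) - 36128/M = (-16*11)/(sqrt((-219)**2 + 92**2)) - 36128/(-23829) = -176/sqrt(47961 + 8464) - 36128*(-1/23829) = -176*sqrt(2257)/11285 + 36128/23829 = 36128/23829 - 176*sqrt(2257)/11285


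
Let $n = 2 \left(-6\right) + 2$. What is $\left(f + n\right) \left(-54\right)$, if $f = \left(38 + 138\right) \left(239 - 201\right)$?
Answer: $-360612$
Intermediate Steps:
$n = -10$ ($n = -12 + 2 = -10$)
$f = 6688$ ($f = 176 \cdot 38 = 6688$)
$\left(f + n\right) \left(-54\right) = \left(6688 - 10\right) \left(-54\right) = 6678 \left(-54\right) = -360612$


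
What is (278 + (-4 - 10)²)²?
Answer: 224676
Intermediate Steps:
(278 + (-4 - 10)²)² = (278 + (-14)²)² = (278 + 196)² = 474² = 224676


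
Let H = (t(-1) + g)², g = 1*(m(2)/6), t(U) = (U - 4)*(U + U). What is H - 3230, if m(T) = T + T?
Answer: -28046/9 ≈ -3116.2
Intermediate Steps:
t(U) = 2*U*(-4 + U) (t(U) = (-4 + U)*(2*U) = 2*U*(-4 + U))
m(T) = 2*T
g = ⅔ (g = 1*((2*2)/6) = 1*(4*(⅙)) = 1*(⅔) = ⅔ ≈ 0.66667)
H = 1024/9 (H = (2*(-1)*(-4 - 1) + ⅔)² = (2*(-1)*(-5) + ⅔)² = (10 + ⅔)² = (32/3)² = 1024/9 ≈ 113.78)
H - 3230 = 1024/9 - 3230 = -28046/9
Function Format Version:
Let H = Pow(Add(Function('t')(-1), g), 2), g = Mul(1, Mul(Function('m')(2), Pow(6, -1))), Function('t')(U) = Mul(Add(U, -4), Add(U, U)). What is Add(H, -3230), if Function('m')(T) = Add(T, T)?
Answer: Rational(-28046, 9) ≈ -3116.2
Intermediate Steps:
Function('t')(U) = Mul(2, U, Add(-4, U)) (Function('t')(U) = Mul(Add(-4, U), Mul(2, U)) = Mul(2, U, Add(-4, U)))
Function('m')(T) = Mul(2, T)
g = Rational(2, 3) (g = Mul(1, Mul(Mul(2, 2), Pow(6, -1))) = Mul(1, Mul(4, Rational(1, 6))) = Mul(1, Rational(2, 3)) = Rational(2, 3) ≈ 0.66667)
H = Rational(1024, 9) (H = Pow(Add(Mul(2, -1, Add(-4, -1)), Rational(2, 3)), 2) = Pow(Add(Mul(2, -1, -5), Rational(2, 3)), 2) = Pow(Add(10, Rational(2, 3)), 2) = Pow(Rational(32, 3), 2) = Rational(1024, 9) ≈ 113.78)
Add(H, -3230) = Add(Rational(1024, 9), -3230) = Rational(-28046, 9)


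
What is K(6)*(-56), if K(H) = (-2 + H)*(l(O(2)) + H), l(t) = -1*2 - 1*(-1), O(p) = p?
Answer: -1120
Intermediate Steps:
l(t) = -1 (l(t) = -2 + 1 = -1)
K(H) = (-1 + H)*(-2 + H) (K(H) = (-2 + H)*(-1 + H) = (-1 + H)*(-2 + H))
K(6)*(-56) = (2 + 6² - 3*6)*(-56) = (2 + 36 - 18)*(-56) = 20*(-56) = -1120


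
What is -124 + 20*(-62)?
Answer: -1364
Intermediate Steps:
-124 + 20*(-62) = -124 - 1240 = -1364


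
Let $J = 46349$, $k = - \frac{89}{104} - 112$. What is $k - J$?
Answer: $- \frac{4832033}{104} \approx -46462.0$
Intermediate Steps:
$k = - \frac{11737}{104}$ ($k = \left(-89\right) \frac{1}{104} - 112 = - \frac{89}{104} - 112 = - \frac{11737}{104} \approx -112.86$)
$k - J = - \frac{11737}{104} - 46349 = - \frac{4832033}{104}$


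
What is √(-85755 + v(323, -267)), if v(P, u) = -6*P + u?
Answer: 2*I*√21990 ≈ 296.58*I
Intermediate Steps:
v(P, u) = u - 6*P
√(-85755 + v(323, -267)) = √(-85755 + (-267 - 6*323)) = √(-85755 + (-267 - 1938)) = √(-85755 - 2205) = √(-87960) = 2*I*√21990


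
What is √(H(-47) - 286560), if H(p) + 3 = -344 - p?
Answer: 2*I*√71715 ≈ 535.59*I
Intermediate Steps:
H(p) = -347 - p (H(p) = -3 + (-344 - p) = -347 - p)
√(H(-47) - 286560) = √((-347 - 1*(-47)) - 286560) = √((-347 + 47) - 286560) = √(-300 - 286560) = √(-286860) = 2*I*√71715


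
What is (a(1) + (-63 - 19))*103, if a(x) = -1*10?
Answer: -9476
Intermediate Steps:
a(x) = -10
(a(1) + (-63 - 19))*103 = (-10 + (-63 - 19))*103 = (-10 - 82)*103 = -92*103 = -9476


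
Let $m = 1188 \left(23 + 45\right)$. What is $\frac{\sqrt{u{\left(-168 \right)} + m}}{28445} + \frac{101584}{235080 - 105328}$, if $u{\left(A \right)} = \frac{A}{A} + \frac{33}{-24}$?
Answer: $\frac{1814}{2317} + \frac{\sqrt{1292538}}{113780} \approx 0.7929$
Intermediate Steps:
$m = 80784$ ($m = 1188 \cdot 68 = 80784$)
$u{\left(A \right)} = - \frac{3}{8}$ ($u{\left(A \right)} = 1 + 33 \left(- \frac{1}{24}\right) = 1 - \frac{11}{8} = - \frac{3}{8}$)
$\frac{\sqrt{u{\left(-168 \right)} + m}}{28445} + \frac{101584}{235080 - 105328} = \frac{\sqrt{- \frac{3}{8} + 80784}}{28445} + \frac{101584}{235080 - 105328} = \sqrt{\frac{646269}{8}} \cdot \frac{1}{28445} + \frac{101584}{235080 - 105328} = \frac{\sqrt{1292538}}{4} \cdot \frac{1}{28445} + \frac{101584}{129752} = \frac{\sqrt{1292538}}{113780} + 101584 \cdot \frac{1}{129752} = \frac{\sqrt{1292538}}{113780} + \frac{1814}{2317} = \frac{1814}{2317} + \frac{\sqrt{1292538}}{113780}$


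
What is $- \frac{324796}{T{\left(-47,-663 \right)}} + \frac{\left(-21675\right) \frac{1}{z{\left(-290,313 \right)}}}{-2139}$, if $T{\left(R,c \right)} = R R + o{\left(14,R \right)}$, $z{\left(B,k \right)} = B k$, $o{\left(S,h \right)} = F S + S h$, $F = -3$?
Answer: $- \frac{4204097294897}{19532197218} \approx -215.24$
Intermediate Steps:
$o{\left(S,h \right)} = - 3 S + S h$
$T{\left(R,c \right)} = -42 + R^{2} + 14 R$ ($T{\left(R,c \right)} = R R + 14 \left(-3 + R\right) = R^{2} + \left(-42 + 14 R\right) = -42 + R^{2} + 14 R$)
$- \frac{324796}{T{\left(-47,-663 \right)}} + \frac{\left(-21675\right) \frac{1}{z{\left(-290,313 \right)}}}{-2139} = - \frac{324796}{-42 + \left(-47\right)^{2} + 14 \left(-47\right)} + \frac{\left(-21675\right) \frac{1}{\left(-290\right) 313}}{-2139} = - \frac{324796}{-42 + 2209 - 658} + - \frac{21675}{-90770} \left(- \frac{1}{2139}\right) = - \frac{324796}{1509} + \left(-21675\right) \left(- \frac{1}{90770}\right) \left(- \frac{1}{2139}\right) = \left(-324796\right) \frac{1}{1509} + \frac{4335}{18154} \left(- \frac{1}{2139}\right) = - \frac{324796}{1509} - \frac{1445}{12943802} = - \frac{4204097294897}{19532197218}$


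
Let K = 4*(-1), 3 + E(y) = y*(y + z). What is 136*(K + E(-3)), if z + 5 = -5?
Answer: 4352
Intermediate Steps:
z = -10 (z = -5 - 5 = -10)
E(y) = -3 + y*(-10 + y) (E(y) = -3 + y*(y - 10) = -3 + y*(-10 + y))
K = -4
136*(K + E(-3)) = 136*(-4 + (-3 + (-3)**2 - 10*(-3))) = 136*(-4 + (-3 + 9 + 30)) = 136*(-4 + 36) = 136*32 = 4352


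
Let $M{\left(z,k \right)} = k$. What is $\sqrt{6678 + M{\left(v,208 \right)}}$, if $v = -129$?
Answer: $\sqrt{6886} \approx 82.982$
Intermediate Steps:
$\sqrt{6678 + M{\left(v,208 \right)}} = \sqrt{6678 + 208} = \sqrt{6886}$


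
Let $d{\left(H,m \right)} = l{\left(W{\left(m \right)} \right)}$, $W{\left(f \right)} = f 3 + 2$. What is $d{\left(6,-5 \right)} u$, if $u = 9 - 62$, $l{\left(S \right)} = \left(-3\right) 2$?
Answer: $318$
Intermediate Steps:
$W{\left(f \right)} = 2 + 3 f$ ($W{\left(f \right)} = 3 f + 2 = 2 + 3 f$)
$l{\left(S \right)} = -6$
$u = -53$ ($u = 9 - 62 = -53$)
$d{\left(H,m \right)} = -6$
$d{\left(6,-5 \right)} u = \left(-6\right) \left(-53\right) = 318$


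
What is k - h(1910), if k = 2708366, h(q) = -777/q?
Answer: 5172979837/1910 ≈ 2.7084e+6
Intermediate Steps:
k - h(1910) = 2708366 - (-777)/1910 = 2708366 - 1*(-777/1910) = 2708366 + 777/1910 = 5172979837/1910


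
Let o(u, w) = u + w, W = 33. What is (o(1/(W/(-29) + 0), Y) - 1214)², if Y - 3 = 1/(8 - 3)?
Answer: 39970805329/27225 ≈ 1.4682e+6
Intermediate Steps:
Y = 16/5 (Y = 3 + 1/(8 - 3) = 3 + 1/5 = 3 + ⅕ = 16/5 ≈ 3.2000)
(o(1/(W/(-29) + 0), Y) - 1214)² = ((1/(33/(-29) + 0) + 16/5) - 1214)² = ((1/(33*(-1/29) + 0) + 16/5) - 1214)² = ((1/(-33/29 + 0) + 16/5) - 1214)² = ((1/(-33/29) + 16/5) - 1214)² = ((-29/33 + 16/5) - 1214)² = (383/165 - 1214)² = (-199927/165)² = 39970805329/27225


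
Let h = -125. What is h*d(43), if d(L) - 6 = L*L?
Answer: -231875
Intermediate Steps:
d(L) = 6 + L² (d(L) = 6 + L*L = 6 + L²)
h*d(43) = -125*(6 + 43²) = -125*(6 + 1849) = -125*1855 = -231875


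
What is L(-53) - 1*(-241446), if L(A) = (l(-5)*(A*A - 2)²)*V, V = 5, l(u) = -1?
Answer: -39154799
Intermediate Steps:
L(A) = -5*(-2 + A²)² (L(A) = -(A*A - 2)²*5 = -(A² - 2)²*5 = -(-2 + A²)²*5 = -5*(-2 + A²)²)
L(-53) - 1*(-241446) = -5*(-2 + (-53)²)² - 1*(-241446) = -5*(-2 + 2809)² + 241446 = -5*2807² + 241446 = -5*7879249 + 241446 = -39396245 + 241446 = -39154799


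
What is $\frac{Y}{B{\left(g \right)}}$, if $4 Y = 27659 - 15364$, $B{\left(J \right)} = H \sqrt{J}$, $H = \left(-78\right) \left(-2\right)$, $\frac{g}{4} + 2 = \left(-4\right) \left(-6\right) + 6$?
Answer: $\frac{12295 \sqrt{7}}{17472} \approx 1.8618$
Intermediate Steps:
$g = 112$ ($g = -8 + 4 \left(\left(-4\right) \left(-6\right) + 6\right) = -8 + 4 \left(24 + 6\right) = -8 + 4 \cdot 30 = -8 + 120 = 112$)
$H = 156$
$B{\left(J \right)} = 156 \sqrt{J}$
$Y = \frac{12295}{4}$ ($Y = \frac{27659 - 15364}{4} = \frac{1}{4} \cdot 12295 = \frac{12295}{4} \approx 3073.8$)
$\frac{Y}{B{\left(g \right)}} = \frac{12295}{4 \cdot 156 \sqrt{112}} = \frac{12295}{4 \cdot 156 \cdot 4 \sqrt{7}} = \frac{12295}{4 \cdot 624 \sqrt{7}} = \frac{12295 \frac{\sqrt{7}}{4368}}{4} = \frac{12295 \sqrt{7}}{17472}$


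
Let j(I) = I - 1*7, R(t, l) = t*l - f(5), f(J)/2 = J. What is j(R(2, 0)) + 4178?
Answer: 4161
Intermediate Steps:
f(J) = 2*J
R(t, l) = -10 + l*t (R(t, l) = t*l - 2*5 = l*t - 1*10 = l*t - 10 = -10 + l*t)
j(I) = -7 + I (j(I) = I - 7 = -7 + I)
j(R(2, 0)) + 4178 = (-7 + (-10 + 0*2)) + 4178 = (-7 + (-10 + 0)) + 4178 = (-7 - 10) + 4178 = -17 + 4178 = 4161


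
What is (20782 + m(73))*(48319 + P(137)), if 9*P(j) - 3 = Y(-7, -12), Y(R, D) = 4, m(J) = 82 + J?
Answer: 3035013562/3 ≈ 1.0117e+9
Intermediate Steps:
P(j) = 7/9 (P(j) = ⅓ + (⅑)*4 = ⅓ + 4/9 = 7/9)
(20782 + m(73))*(48319 + P(137)) = (20782 + (82 + 73))*(48319 + 7/9) = (20782 + 155)*(434878/9) = 20937*(434878/9) = 3035013562/3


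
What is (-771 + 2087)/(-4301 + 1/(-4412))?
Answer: -829456/2710859 ≈ -0.30598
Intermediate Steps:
(-771 + 2087)/(-4301 + 1/(-4412)) = 1316/(-4301 - 1/4412) = 1316/(-18976013/4412) = 1316*(-4412/18976013) = -829456/2710859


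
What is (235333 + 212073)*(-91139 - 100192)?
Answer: -85602637386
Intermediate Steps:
(235333 + 212073)*(-91139 - 100192) = 447406*(-191331) = -85602637386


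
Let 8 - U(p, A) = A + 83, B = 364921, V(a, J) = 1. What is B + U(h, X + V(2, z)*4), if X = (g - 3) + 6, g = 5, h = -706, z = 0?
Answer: 364834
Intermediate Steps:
X = 8 (X = (5 - 3) + 6 = 2 + 6 = 8)
U(p, A) = -75 - A (U(p, A) = 8 - (A + 83) = 8 - (83 + A) = 8 + (-83 - A) = -75 - A)
B + U(h, X + V(2, z)*4) = 364921 + (-75 - (8 + 1*4)) = 364921 + (-75 - (8 + 4)) = 364921 + (-75 - 1*12) = 364921 + (-75 - 12) = 364921 - 87 = 364834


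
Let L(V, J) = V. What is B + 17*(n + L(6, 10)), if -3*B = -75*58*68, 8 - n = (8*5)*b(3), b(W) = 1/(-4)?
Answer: 99008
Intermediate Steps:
b(W) = -1/4 (b(W) = 1*(-1/4) = -1/4)
n = 18 (n = 8 - 8*5*(-1)/4 = 8 - 40*(-1)/4 = 8 - 1*(-10) = 8 + 10 = 18)
B = 98600 (B = -(-75*58)*68/3 = -(-1450)*68 = -1/3*(-295800) = 98600)
B + 17*(n + L(6, 10)) = 98600 + 17*(18 + 6) = 98600 + 17*24 = 98600 + 408 = 99008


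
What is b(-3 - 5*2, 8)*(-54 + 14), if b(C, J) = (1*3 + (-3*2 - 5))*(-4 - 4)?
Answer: -2560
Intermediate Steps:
b(C, J) = 64 (b(C, J) = (3 + (-6 - 5))*(-8) = (3 - 11)*(-8) = -8*(-8) = 64)
b(-3 - 5*2, 8)*(-54 + 14) = 64*(-54 + 14) = 64*(-40) = -2560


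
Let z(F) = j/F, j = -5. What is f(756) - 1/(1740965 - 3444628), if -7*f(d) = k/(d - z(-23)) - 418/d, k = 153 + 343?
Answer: -1157042729933/78360691816134 ≈ -0.014766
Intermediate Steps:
z(F) = -5/F
k = 496
f(d) = -496/(7*(-5/23 + d)) + 418/(7*d) (f(d) = -(496/(d - (-5)/(-23)) - 418/d)/7 = -(496/(d - (-5)*(-1)/23) - 418/d)/7 = -(496/(d - 1*5/23) - 418/d)/7 = -(496/(d - 5/23) - 418/d)/7 = -(496/(-5/23 + d) - 418/d)/7 = -(-418/d + 496/(-5/23 + d))/7 = -496/(7*(-5/23 + d)) + 418/(7*d))
f(756) - 1/(1740965 - 3444628) = (2/7)*(-1045 - 897*756)/(756*(-5 + 23*756)) - 1/(1740965 - 3444628) = (2/7)*(1/756)*(-1045 - 678132)/(-5 + 17388) - 1/(-1703663) = (2/7)*(1/756)*(-679177)/17383 - 1*(-1/1703663) = (2/7)*(1/756)*(1/17383)*(-679177) + 1/1703663 = -679177/45995418 + 1/1703663 = -1157042729933/78360691816134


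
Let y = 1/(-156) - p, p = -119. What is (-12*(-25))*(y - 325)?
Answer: -803425/13 ≈ -61802.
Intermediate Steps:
y = 18563/156 (y = 1/(-156) - 1*(-119) = -1/156 + 119 = 18563/156 ≈ 118.99)
(-12*(-25))*(y - 325) = (-12*(-25))*(18563/156 - 325) = 300*(-32137/156) = -803425/13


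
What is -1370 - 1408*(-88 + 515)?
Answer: -602586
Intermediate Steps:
-1370 - 1408*(-88 + 515) = -1370 - 1408*427 = -1370 - 601216 = -602586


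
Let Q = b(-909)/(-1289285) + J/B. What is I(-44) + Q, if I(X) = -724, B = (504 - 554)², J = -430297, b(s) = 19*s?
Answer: -577667628029/644642500 ≈ -896.11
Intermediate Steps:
B = 2500 (B = (-50)² = 2500)
Q = -110946458029/644642500 (Q = (19*(-909))/(-1289285) - 430297/2500 = -17271*(-1/1289285) - 430297*1/2500 = 17271/1289285 - 430297/2500 = -110946458029/644642500 ≈ -172.11)
I(-44) + Q = -724 - 110946458029/644642500 = -577667628029/644642500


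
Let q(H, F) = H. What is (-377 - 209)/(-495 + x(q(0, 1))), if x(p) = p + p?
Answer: 586/495 ≈ 1.1838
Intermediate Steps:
x(p) = 2*p
(-377 - 209)/(-495 + x(q(0, 1))) = (-377 - 209)/(-495 + 2*0) = -586/(-495 + 0) = -586/(-495) = -586*(-1/495) = 586/495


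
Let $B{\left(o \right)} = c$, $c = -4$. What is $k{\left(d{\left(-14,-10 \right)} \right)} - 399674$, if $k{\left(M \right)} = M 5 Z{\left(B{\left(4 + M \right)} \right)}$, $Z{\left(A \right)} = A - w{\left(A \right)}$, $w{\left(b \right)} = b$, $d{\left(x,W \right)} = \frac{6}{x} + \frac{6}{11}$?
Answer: $-399674$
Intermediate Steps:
$B{\left(o \right)} = -4$
$d{\left(x,W \right)} = \frac{6}{11} + \frac{6}{x}$ ($d{\left(x,W \right)} = \frac{6}{x} + 6 \cdot \frac{1}{11} = \frac{6}{x} + \frac{6}{11} = \frac{6}{11} + \frac{6}{x}$)
$Z{\left(A \right)} = 0$ ($Z{\left(A \right)} = A - A = 0$)
$k{\left(M \right)} = 0$ ($k{\left(M \right)} = M 5 \cdot 0 = 5 M 0 = 0$)
$k{\left(d{\left(-14,-10 \right)} \right)} - 399674 = 0 - 399674 = -399674$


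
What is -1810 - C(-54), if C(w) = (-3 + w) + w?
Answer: -1699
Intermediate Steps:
C(w) = -3 + 2*w
-1810 - C(-54) = -1810 - (-3 + 2*(-54)) = -1810 - (-3 - 108) = -1810 - 1*(-111) = -1810 + 111 = -1699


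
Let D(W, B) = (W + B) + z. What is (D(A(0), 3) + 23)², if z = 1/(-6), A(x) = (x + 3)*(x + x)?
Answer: 24025/36 ≈ 667.36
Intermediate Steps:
A(x) = 2*x*(3 + x) (A(x) = (3 + x)*(2*x) = 2*x*(3 + x))
z = -⅙ ≈ -0.16667
D(W, B) = -⅙ + B + W (D(W, B) = (W + B) - ⅙ = (B + W) - ⅙ = -⅙ + B + W)
(D(A(0), 3) + 23)² = ((-⅙ + 3 + 2*0*(3 + 0)) + 23)² = ((-⅙ + 3 + 2*0*3) + 23)² = ((-⅙ + 3 + 0) + 23)² = (17/6 + 23)² = (155/6)² = 24025/36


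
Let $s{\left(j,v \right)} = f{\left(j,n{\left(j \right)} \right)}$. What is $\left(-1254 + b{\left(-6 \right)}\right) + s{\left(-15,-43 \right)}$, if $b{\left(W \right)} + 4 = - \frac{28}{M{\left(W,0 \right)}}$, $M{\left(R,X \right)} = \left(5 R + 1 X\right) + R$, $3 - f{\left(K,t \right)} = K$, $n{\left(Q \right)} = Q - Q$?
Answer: $- \frac{11153}{9} \approx -1239.2$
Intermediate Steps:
$n{\left(Q \right)} = 0$
$f{\left(K,t \right)} = 3 - K$
$s{\left(j,v \right)} = 3 - j$
$M{\left(R,X \right)} = X + 6 R$ ($M{\left(R,X \right)} = \left(5 R + X\right) + R = \left(X + 5 R\right) + R = X + 6 R$)
$b{\left(W \right)} = -4 - \frac{14}{3 W}$ ($b{\left(W \right)} = -4 - \frac{28}{0 + 6 W} = -4 - \frac{28}{6 W} = -4 - 28 \frac{1}{6 W} = -4 - \frac{14}{3 W}$)
$\left(-1254 + b{\left(-6 \right)}\right) + s{\left(-15,-43 \right)} = \left(-1254 - \left(4 + \frac{14}{3 \left(-6\right)}\right)\right) + \left(3 - -15\right) = \left(-1254 - \frac{29}{9}\right) + \left(3 + 15\right) = \left(-1254 + \left(-4 + \frac{7}{9}\right)\right) + 18 = \left(-1254 - \frac{29}{9}\right) + 18 = - \frac{11315}{9} + 18 = - \frac{11153}{9}$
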